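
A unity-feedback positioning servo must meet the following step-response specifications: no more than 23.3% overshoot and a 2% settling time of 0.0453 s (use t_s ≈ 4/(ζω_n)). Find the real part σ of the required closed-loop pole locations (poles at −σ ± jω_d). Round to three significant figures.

σ ≈ 88.3

The settling-time spec alone fixes σ = ζω_n = 4/t_s = 4/0.0453 = 88.3.
(Overshoot then fixes ζ = 0.421 and hence ω_d = σ·√(1−ζ²)/ζ = 190 rad/s.)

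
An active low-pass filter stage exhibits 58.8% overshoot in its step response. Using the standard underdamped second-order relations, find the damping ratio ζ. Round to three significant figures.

ζ = −ln(OS)/√(π² + (ln OS)²). With OS = 0.588, ln OS = −0.5310 and ζ = 0.5310/3.186 = 0.167.

ζ ≈ 0.167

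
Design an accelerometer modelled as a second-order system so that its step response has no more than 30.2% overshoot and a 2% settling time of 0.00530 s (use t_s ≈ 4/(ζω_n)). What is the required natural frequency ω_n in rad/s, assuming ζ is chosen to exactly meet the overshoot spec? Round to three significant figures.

ω_n ≈ 2120 rad/s

Inverting the overshoot relation: ζ = |ln 0.302|/√(π² + ln²0.302) = 0.356.
From t_s ≈ 4/(ζω_n): ω_n = 4/(ζ·t_s) = 4/(0.356·0.00530) = 2120 rad/s.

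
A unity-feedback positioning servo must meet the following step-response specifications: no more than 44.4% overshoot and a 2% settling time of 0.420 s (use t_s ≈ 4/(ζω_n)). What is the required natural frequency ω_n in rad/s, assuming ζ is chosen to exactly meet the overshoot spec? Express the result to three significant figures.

Inverting the overshoot relation: ζ = |ln 0.444|/√(π² + ln²0.444) = 0.250.
Then ω_n = 4/(ζ t_s) = 4/(0.250 × 0.420) = 38.1 rad/s.

ω_n ≈ 38.1 rad/s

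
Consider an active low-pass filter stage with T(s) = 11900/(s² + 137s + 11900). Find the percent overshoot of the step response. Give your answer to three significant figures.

%OS ≈ 7.93%

Matching coefficients with s² + 2ζω_n s + ω_n² gives ω_n² = 11900 ⇒ ω_n = 109 rad/s, and ζ = 137/(2ω_n) = 0.628.
%OS = 100·exp(−πζ/√(1−ζ²)) = 7.93%.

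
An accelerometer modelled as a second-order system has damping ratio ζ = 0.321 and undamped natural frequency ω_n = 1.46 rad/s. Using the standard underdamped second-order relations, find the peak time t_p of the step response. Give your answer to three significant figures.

The damped frequency is ω_d = ω_n√(1−ζ²) = 1.46·√(1−0.103) = 1.38 rad/s.
Peak time t_p = π/ω_d = π/1.38 = 2.27 s.

t_p ≈ 2.27 s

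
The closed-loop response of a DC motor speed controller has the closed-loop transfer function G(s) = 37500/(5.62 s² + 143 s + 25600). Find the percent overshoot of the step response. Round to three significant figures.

%OS ≈ 54.7%

Dividing through by 5.62: denominator becomes s² + 25.44 s + 4555.
So ω_n = √4555 = 67.5 rad/s and ζ = 25.44/(2·67.5) = 0.189.
%OS = 100 e^{−πζ/√(1−ζ²)} with ζ = 0.189 gives 54.7%.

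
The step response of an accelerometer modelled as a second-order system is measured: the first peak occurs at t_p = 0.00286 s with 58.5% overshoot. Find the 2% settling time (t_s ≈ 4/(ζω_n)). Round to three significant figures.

From the overshoot, ζ = −ln(OS)/√(π²+ln²(OS)) = 0.168.
From t_p = π/ω_d, ω_d = π/0.00286 = 1100 rad/s, so ω_n = ω_d/√(1−ζ²) = 1110 rad/s.
t_s ≈ 4/(ζω_n) = 4/(0.168·1110) = 0.0213 s.

t_s ≈ 0.0213 s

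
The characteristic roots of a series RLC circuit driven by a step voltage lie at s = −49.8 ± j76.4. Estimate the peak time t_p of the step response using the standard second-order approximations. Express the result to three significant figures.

t_p = π/ω_d with ω_d = 76.4 (the imaginary part), so t_p = 0.0411 s.

t_p ≈ 0.0411 s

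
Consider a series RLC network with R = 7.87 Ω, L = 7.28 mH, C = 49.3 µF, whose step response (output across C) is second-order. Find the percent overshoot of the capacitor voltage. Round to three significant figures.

%OS ≈ 34.1%

For a series RLC circuit (capacitor voltage as output), ω_n = 1/√(LC) = 1/√(7.28 mH · 49.3 µF) = 1670 rad/s.
ζ = (R/2)·√(C/L) = (7.87/2)·√(49.3 µF/7.28 mH) = 0.324.
%OS = 100·exp(−πζ/√(1−ζ²)) = 34.1%.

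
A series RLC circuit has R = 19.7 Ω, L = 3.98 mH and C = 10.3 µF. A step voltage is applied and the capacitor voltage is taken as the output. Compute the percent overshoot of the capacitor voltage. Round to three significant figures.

For a series RLC circuit (capacitor voltage as output), ω_n = 1/√(LC) = 1/√(3.98 mH · 10.3 µF) = 4940 rad/s.
ζ = (R/2)·√(C/L) = (19.7/2)·√(10.3 µF/3.98 mH) = 0.501.
%OS = 100·exp(−πζ/√(1−ζ²)) = 16.2%.

%OS ≈ 16.2%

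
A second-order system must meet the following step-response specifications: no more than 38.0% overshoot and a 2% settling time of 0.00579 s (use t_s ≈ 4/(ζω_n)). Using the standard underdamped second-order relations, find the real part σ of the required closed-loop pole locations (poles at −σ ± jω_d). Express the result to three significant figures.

σ ≈ 691

The settling-time spec alone fixes σ = ζω_n = 4/t_s = 4/0.00579 = 691.
(Overshoot then fixes ζ = 0.294 and hence ω_d = σ·√(1−ζ²)/ζ = 2240 rad/s.)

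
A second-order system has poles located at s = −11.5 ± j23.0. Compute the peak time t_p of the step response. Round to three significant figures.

t_p ≈ 0.137 s

t_p = π/ω_d with ω_d = 23.0 (the imaginary part), so t_p = 0.137 s.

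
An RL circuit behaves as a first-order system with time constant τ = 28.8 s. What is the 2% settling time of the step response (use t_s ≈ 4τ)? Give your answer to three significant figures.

t_s ≈ 4τ = 115 s.

t_s ≈ 115 s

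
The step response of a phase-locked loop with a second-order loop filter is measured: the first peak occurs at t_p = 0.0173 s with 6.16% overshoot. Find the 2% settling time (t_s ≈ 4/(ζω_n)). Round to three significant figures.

t_s ≈ 0.0248 s

From the overshoot, ζ = −ln(OS)/√(π²+ln²(OS)) = 0.664.
t_p = π/ω_d ⇒ ω_d = 182 rad/s; then ω_n = ω_d/√(1−ζ²) = 243 rad/s.
t_s ≈ 4/(ζω_n) = 4/(0.664·243) = 0.0248 s.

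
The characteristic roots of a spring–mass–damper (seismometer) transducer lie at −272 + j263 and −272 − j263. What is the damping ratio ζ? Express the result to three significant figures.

ζ ≈ 0.719

The poles are at −σ ± jω_d with σ = 272 and ω_d = 263, so ω_n = √(σ²+ω_d²) = 378 rad/s and ζ = σ/ω_n = 0.719.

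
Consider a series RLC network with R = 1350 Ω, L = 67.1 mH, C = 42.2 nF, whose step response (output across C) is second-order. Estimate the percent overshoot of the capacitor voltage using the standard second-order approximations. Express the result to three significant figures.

%OS ≈ 13.7%

For a series RLC circuit (capacitor voltage as output), ω_n = 1/√(LC) = 1/√(67.1 mH · 42.2 nF) = 18800 rad/s.
ζ = (R/2)·√(C/L) = (1350/2)·√(42.2 nF/67.1 mH) = 0.535.
%OS = 100·exp(−πζ/√(1−ζ²)) = 13.7%.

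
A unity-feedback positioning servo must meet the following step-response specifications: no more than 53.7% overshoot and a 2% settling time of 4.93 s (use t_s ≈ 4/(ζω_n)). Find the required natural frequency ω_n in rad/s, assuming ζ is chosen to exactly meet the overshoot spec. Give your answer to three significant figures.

ζ = −ln(OS)/√(π² + (ln OS)²). With OS = 0.537, ln OS = −0.6218 and ζ = 0.6218/3.203 = 0.194.
Then ω_n = 4/(ζ t_s) = 4/(0.194 × 4.93) = 4.18 rad/s.

ω_n ≈ 4.18 rad/s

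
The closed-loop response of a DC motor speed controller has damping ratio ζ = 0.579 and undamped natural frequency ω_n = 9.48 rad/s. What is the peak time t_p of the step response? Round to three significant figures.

t_p ≈ 0.406 s

The damped frequency is ω_d = ω_n√(1−ζ²) = 9.48·√(1−0.335) = 7.73 rad/s.
Peak time t_p = π/ω_d = π/7.73 = 0.406 s.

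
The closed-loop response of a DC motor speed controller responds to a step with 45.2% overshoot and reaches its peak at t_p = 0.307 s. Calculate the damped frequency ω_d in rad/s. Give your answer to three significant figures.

t_p = π/ω_d, so ω_d = π/0.307 = 10.2 rad/s.

ω_d ≈ 10.2 rad/s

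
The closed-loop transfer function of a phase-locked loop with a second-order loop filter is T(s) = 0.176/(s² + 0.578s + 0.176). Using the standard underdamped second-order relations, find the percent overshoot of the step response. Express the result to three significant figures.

%OS ≈ 5.05%

Comparing the denominator to s² + 2ζω_n s + ω_n²: ω_n = √0.176 = 0.420 rad/s, and 2ζω_n = 0.578 so ζ = 0.578/(2·0.420) = 0.689.
%OS = 100 e^{−πζ/√(1−ζ²)} with ζ = 0.689 gives 5.05%.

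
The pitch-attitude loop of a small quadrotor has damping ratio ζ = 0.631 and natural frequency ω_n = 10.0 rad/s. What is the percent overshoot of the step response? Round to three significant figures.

For an underdamped second-order system, %OS = 100·exp(−πζ/√(1−ζ²)).
πζ/√(1−ζ²) = π·0.631/√(1−0.398) = 2.555, so %OS = 100·e^(−2.555) = 7.77%.

%OS ≈ 7.77%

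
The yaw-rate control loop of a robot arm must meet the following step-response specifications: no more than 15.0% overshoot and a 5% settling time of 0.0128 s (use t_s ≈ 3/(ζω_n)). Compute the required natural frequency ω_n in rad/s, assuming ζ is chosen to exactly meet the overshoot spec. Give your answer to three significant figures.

ζ = −ln(OS)/√(π² + (ln OS)²). With OS = 0.150, ln OS = −1.897 and ζ = 1.897/3.670 = 0.517.
From t_s ≈ 3/(ζω_n): ω_n = 3/(ζ·t_s) = 3/(0.517·0.0128) = 453 rad/s.

ω_n ≈ 453 rad/s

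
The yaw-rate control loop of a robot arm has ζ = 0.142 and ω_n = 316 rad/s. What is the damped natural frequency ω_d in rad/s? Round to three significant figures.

ω_d ≈ 313 rad/s

ω_d = ω_n√(1−ζ²) = 316·√0.980 = 313 rad/s.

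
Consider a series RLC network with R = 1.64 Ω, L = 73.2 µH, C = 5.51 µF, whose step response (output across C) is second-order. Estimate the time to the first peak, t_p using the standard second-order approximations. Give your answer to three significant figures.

t_p ≈ 0.0000648 s

For a series RLC circuit (capacitor voltage as output), ω_n = 1/√(LC) = 1/√(73.2 µH · 5.51 µF) = 49800 rad/s.
ζ = (R/2)·√(C/L) = (1.64/2)·√(5.51 µF/73.2 µH) = 0.225.
ω_d = 49800·√(1 − 0.225²) = 48500 rad/s. t_p = π/ω_d = 0.0000648 s.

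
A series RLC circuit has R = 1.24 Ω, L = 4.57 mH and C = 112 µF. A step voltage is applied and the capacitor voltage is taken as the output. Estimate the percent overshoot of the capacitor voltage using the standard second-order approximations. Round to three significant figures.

For a series RLC circuit (capacitor voltage as output), ω_n = 1/√(LC) = 1/√(4.57 mH · 112 µF) = 1400 rad/s.
ζ = (R/2)·√(C/L) = (1.24/2)·√(112 µF/4.57 mH) = 0.0971.
%OS = 100 e^{−πζ/√(1−ζ²)} with ζ = 0.0971 gives 73.6%.

%OS ≈ 73.6%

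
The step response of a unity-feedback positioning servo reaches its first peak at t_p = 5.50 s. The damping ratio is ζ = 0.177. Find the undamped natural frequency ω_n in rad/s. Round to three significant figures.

Peak time t_p = π/ω_d, so ω_d = π/t_p = π/5.50 = 0.571 rad/s.
ω_n = ω_d/√(1−ζ²) = 0.571/√0.969 = 0.580 rad/s.

ω_n ≈ 0.580 rad/s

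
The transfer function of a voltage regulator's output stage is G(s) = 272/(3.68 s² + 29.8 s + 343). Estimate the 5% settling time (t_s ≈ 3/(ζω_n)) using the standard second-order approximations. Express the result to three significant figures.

Dividing through by 3.68: denominator becomes s² + 8.098 s + 93.21.
So ω_n = √93.21 = 9.65 rad/s and ζ = 8.098/(2·9.65) = 0.419.
t_s ≈ 3/(ζω_n) = 0.741 s.

t_s ≈ 0.741 s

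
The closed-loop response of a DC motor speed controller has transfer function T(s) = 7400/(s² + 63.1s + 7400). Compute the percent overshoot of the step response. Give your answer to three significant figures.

%OS ≈ 29.0%

Comparing the denominator to s² + 2ζω_n s + ω_n²: ω_n = √7400 = 86.0 rad/s, and 2ζω_n = 63.1 so ζ = 63.1/(2·86.0) = 0.367.
%OS = 100 e^{−πζ/√(1−ζ²)} with ζ = 0.367 gives 29.0%.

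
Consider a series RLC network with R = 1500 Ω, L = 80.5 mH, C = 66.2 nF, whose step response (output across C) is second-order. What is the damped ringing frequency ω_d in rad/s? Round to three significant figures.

For a series RLC circuit (capacitor voltage as output), ω_n = 1/√(LC) = 1/√(80.5 mH · 66.2 nF) = 13700 rad/s.
ζ = (R/2)·√(C/L) = (1500/2)·√(66.2 nF/80.5 mH) = 0.680.
The damped frequency ω_d = ω_n√(1−ζ²) = 10000 rad/s.

ω_d ≈ 10000 rad/s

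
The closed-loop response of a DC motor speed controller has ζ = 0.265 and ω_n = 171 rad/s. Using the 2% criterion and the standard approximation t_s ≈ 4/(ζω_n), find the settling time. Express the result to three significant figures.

t_s ≈ 4/(ζω_n) = 4/(0.265 × 171) = 0.0883 s.

t_s ≈ 0.0883 s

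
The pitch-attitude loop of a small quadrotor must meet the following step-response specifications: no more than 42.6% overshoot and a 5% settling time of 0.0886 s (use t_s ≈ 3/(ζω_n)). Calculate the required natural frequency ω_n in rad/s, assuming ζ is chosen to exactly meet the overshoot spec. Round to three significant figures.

ω_n ≈ 129 rad/s

From %OS = 100·exp(−πζ/√(1−ζ²)), invert to get ζ = −ln(OS)/√(π² + ln²(OS)) with OS = 0.426.
−ln 0.426 = 0.8533, so ζ = 0.8533/√(π² + 0.7281) = 0.262.
Then ω_n = 3/(ζ t_s) = 3/(0.262 × 0.0886) = 129 rad/s.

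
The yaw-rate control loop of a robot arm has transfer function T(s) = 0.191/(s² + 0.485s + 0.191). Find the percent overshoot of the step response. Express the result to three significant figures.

%OS ≈ 12.3%

ω_n = √0.191 = 0.437 rad/s; ζ = 0.485/(2·0.437) = 0.555.
%OS = 100 e^{−πζ/√(1−ζ²)} with ζ = 0.555 gives 12.3%.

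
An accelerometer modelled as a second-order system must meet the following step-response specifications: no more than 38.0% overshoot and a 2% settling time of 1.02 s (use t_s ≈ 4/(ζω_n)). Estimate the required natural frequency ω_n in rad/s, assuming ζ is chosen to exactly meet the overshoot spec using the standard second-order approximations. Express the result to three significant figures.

From %OS = 100·exp(−πζ/√(1−ζ²)), invert to get ζ = −ln(OS)/√(π² + ln²(OS)) with OS = 0.380.
−ln 0.380 = 0.9676, so ζ = 0.9676/√(π² + 0.9362) = 0.294.
From t_s ≈ 4/(ζω_n): ω_n = 4/(ζ·t_s) = 4/(0.294·1.02) = 13.3 rad/s.

ω_n ≈ 13.3 rad/s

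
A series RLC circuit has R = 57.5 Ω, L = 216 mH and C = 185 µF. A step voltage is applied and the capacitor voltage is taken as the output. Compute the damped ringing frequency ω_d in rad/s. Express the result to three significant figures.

For a series RLC circuit (capacitor voltage as output), ω_n = 1/√(LC) = 1/√(216 mH · 185 µF) = 158 rad/s.
ζ = (R/2)·√(C/L) = (57.5/2)·√(185 µF/216 mH) = 0.841.
The damped frequency ω_d = ω_n√(1−ζ²) = 85.5 rad/s.

ω_d ≈ 85.5 rad/s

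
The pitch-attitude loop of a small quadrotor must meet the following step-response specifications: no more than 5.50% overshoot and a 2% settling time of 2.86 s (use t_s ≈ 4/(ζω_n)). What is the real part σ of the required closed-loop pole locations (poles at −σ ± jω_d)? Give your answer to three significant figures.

The settling-time spec alone fixes σ = ζω_n = 4/t_s = 4/2.86 = 1.40.
(Overshoot then fixes ζ = 0.678 and hence ω_d = σ·√(1−ζ²)/ζ = 1.51 rad/s.)

σ ≈ 1.40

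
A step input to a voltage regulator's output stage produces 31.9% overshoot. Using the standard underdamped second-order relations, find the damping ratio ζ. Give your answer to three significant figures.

Inverting the overshoot relation: ζ = |ln 0.319|/√(π² + ln²0.319) = 0.342.

ζ ≈ 0.342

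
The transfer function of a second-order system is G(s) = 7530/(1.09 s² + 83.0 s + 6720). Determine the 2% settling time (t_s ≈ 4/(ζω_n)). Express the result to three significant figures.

Dividing through by 1.09: denominator becomes s² + 76.15 s + 6165.
So ω_n = √6165 = 78.5 rad/s and ζ = 76.15/(2·78.5) = 0.485.
t_s ≈ 4/(ζω_n) = 0.105 s.

t_s ≈ 0.105 s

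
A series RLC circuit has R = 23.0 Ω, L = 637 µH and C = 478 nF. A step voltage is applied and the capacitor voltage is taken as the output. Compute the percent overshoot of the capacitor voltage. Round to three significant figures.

For a series RLC circuit (capacitor voltage as output), ω_n = 1/√(LC) = 1/√(637 µH · 478 nF) = 57300 rad/s.
ζ = (R/2)·√(C/L) = (23.0/2)·√(478 nF/637 µH) = 0.315.
%OS = 100 e^{−πζ/√(1−ζ²)} with ζ = 0.315 gives 35.2%.

%OS ≈ 35.2%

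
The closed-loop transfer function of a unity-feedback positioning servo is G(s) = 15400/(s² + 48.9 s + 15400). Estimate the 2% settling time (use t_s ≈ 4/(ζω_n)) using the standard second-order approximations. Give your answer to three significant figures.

t_s ≈ 0.164 s

ω_n = √15400 = 124 rad/s; ζ = 48.9/(2·124) = 0.197.
t_s ≈ 4/(ζω_n) = 4/(0.197·124) = 0.164 s.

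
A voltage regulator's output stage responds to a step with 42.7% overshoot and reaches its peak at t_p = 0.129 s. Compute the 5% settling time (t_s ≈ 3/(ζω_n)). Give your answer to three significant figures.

ζ from %OS: ζ = |ln 0.427|/√(π²+ln²0.427) = 0.261.
t_p = π/ω_d ⇒ ω_d = 24.4 rad/s; then ω_n = ω_d/√(1−ζ²) = 25.2 rad/s.
t_s ≈ 3/(ζω_n) = 3/(0.261·25.2) = 0.455 s.

t_s ≈ 0.455 s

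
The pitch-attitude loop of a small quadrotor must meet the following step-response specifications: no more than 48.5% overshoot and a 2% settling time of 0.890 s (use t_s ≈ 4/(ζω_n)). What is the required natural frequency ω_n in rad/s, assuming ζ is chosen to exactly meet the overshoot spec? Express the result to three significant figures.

Inverting the overshoot relation: ζ = |ln 0.485|/√(π² + ln²0.485) = 0.224.
Then ω_n = 4/(ζ t_s) = 4/(0.224 × 0.890) = 20.0 rad/s.

ω_n ≈ 20.0 rad/s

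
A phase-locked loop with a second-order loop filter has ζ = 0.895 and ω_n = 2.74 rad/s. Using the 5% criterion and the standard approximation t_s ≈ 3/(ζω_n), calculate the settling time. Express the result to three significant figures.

t_s ≈ 3/(ζω_n) = 3/(0.895 × 2.74) = 1.22 s.

t_s ≈ 1.22 s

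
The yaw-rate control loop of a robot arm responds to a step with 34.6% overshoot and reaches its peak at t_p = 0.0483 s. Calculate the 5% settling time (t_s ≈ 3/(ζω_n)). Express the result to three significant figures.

ζ from %OS: ζ = |ln 0.346|/√(π²+ln²0.346) = 0.320.
From t_p = π/ω_d, ω_d = π/0.0483 = 65.0 rad/s, so ω_n = ω_d/√(1−ζ²) = 68.7 rad/s.
t_s ≈ 3/(ζω_n) = 3/(0.320·68.7) = 0.137 s.

t_s ≈ 0.137 s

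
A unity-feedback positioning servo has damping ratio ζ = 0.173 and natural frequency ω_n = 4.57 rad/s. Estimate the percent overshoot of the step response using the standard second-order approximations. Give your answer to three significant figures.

%OS ≈ 57.6%

For an underdamped second-order system, %OS = 100·exp(−πζ/√(1−ζ²)).
πζ/√(1−ζ²) = π·0.173/√(1−0.0299) = 0.5518, so %OS = 100·e^(−0.5518) = 57.6%.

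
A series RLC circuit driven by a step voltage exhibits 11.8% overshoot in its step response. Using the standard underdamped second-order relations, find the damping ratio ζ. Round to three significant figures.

ζ = −ln(OS)/√(π² + (ln OS)²). With OS = 0.118, ln OS = −2.137 and ζ = 2.137/3.800 = 0.562.

ζ ≈ 0.562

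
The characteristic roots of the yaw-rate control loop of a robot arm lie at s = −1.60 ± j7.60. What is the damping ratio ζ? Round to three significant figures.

|pole| = ω_n = √(1.60² + 7.60²) = 7.77 rad/s; ζ = cos θ = σ/ω_n = 0.206.

ζ ≈ 0.206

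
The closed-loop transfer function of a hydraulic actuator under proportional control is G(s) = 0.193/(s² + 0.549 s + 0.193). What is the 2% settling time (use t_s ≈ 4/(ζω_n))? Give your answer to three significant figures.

t_s ≈ 14.6 s

Comparing the denominator to s² + 2ζω_n s + ω_n²: ω_n = √0.193 = 0.439 rad/s, and 2ζω_n = 0.549 so ζ = 0.549/(2·0.439) = 0.625.
t_s ≈ 4/(ζω_n) = 4/(0.625·0.439) = 14.6 s.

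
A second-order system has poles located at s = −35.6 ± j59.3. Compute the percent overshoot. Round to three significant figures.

%OS ≈ 15.2%

|pole| = ω_n = √(35.6² + 59.3²) = 69.2 rad/s; ζ = cos θ = σ/ω_n = 0.515.
Overshoot: exp(−π·0.515/√(1−0.515²)) = 0.152, i.e. 15.2%.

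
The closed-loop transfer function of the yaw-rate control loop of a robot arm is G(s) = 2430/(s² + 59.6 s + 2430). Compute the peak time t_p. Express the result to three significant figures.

t_p ≈ 0.0800 s

Matching coefficients with s² + 2ζω_n s + ω_n² gives ω_n² = 2430 ⇒ ω_n = 49.3 rad/s, and ζ = 59.6/(2ω_n) = 0.605.
ω_d = ω_n√(1−ζ²) = 39.3 rad/s. Then t_p = π/ω_d = 0.0800 s.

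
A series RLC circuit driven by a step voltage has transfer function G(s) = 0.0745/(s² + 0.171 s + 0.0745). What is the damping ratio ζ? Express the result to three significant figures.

ω_n = √0.0745 = 0.273 rad/s; ζ = 0.171/(2·0.273) = 0.313.

ζ ≈ 0.313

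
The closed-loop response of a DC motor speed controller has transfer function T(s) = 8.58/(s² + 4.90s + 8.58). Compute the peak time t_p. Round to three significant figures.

t_p ≈ 1.96 s

Matching coefficients with s² + 2ζω_n s + ω_n² gives ω_n² = 8.58 ⇒ ω_n = 2.93 rad/s, and ζ = 4.90/(2ω_n) = 0.836.
The damped frequency ω_d = ω_n√(1−ζ²) = 1.61 rad/s. Then t_p = π/ω_d = 1.96 s.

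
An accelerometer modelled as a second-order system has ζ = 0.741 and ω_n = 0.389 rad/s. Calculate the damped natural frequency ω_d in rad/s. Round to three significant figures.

ω_d ≈ 0.261 rad/s

ω_d = ω_n√(1−ζ²) = 0.389·√0.451 = 0.261 rad/s.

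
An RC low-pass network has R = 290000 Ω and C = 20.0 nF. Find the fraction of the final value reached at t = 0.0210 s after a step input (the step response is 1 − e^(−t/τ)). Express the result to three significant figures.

y/y_∞ ≈ 0.973

τ = RC = 290000 × 20.0 nF = 0.00580 s.
y(t)/y_∞ = 1 − e^(−t/τ) = 1 − e^(−0.0210/0.00580) = 1 − e^(−3.62) = 0.973.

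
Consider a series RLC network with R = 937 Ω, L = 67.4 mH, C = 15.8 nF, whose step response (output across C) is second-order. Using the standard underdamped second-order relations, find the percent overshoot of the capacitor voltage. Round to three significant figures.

%OS ≈ 48.1%

For a series RLC circuit (capacitor voltage as output), ω_n = 1/√(LC) = 1/√(67.4 mH · 15.8 nF) = 30600 rad/s.
ζ = (R/2)·√(C/L) = (937/2)·√(15.8 nF/67.4 mH) = 0.227.
%OS = 100 e^{−πζ/√(1−ζ²)} with ζ = 0.227 gives 48.1%.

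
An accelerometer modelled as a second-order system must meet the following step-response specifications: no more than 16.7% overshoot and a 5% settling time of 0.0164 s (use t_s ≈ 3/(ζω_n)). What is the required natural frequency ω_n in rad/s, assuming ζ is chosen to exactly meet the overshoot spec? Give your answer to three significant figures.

ω_n ≈ 370 rad/s

From %OS = 100·exp(−πζ/√(1−ζ²)), invert to get ζ = −ln(OS)/√(π² + ln²(OS)) with OS = 0.167.
−ln 0.167 = 1.790, so ζ = 1.790/√(π² + 3.203) = 0.495.
From t_s ≈ 3/(ζω_n): ω_n = 3/(ζ·t_s) = 3/(0.495·0.0164) = 370 rad/s.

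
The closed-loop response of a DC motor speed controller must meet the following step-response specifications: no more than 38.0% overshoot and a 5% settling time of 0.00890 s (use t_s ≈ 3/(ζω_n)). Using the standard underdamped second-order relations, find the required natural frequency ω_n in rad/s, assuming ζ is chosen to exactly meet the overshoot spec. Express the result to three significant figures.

ω_n ≈ 1150 rad/s

Inverting the overshoot relation: ζ = |ln 0.380|/√(π² + ln²0.380) = 0.294.
Then ω_n = 3/(ζ t_s) = 3/(0.294 × 0.00890) = 1150 rad/s.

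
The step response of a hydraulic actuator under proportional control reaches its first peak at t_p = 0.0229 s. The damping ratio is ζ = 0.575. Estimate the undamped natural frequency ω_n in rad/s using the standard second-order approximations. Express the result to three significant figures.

ω_n ≈ 168 rad/s

Peak time t_p = π/ω_d, so ω_d = π/t_p = π/0.0229 = 137 rad/s.
ω_n = ω_d/√(1−ζ²) = 137/√0.669 = 168 rad/s.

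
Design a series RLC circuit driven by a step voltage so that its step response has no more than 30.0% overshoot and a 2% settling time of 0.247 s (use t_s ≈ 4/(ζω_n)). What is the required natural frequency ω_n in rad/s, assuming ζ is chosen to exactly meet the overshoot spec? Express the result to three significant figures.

ω_n ≈ 45.3 rad/s

From %OS = 100·exp(−πζ/√(1−ζ²)), invert to get ζ = −ln(OS)/√(π² + ln²(OS)) with OS = 0.300.
−ln 0.300 = 1.204, so ζ = 1.204/√(π² + 1.450) = 0.358.
Then ω_n = 4/(ζ t_s) = 4/(0.358 × 0.247) = 45.3 rad/s.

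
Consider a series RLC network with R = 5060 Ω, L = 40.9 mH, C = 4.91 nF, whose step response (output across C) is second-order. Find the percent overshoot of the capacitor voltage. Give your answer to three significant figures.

%OS ≈ 0.327%

For a series RLC circuit (capacitor voltage as output), ω_n = 1/√(LC) = 1/√(40.9 mH · 4.91 nF) = 70600 rad/s.
ζ = (R/2)·√(C/L) = (5060/2)·√(4.91 nF/40.9 mH) = 0.877.
%OS = 100 e^{−πζ/√(1−ζ²)} with ζ = 0.877 gives 0.327%.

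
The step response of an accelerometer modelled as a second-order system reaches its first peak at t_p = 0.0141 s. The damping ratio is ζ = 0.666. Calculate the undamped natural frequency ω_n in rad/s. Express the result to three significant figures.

Peak time t_p = π/ω_d, so ω_d = π/t_p = π/0.0141 = 223 rad/s.
ω_n = ω_d/√(1−ζ²) = 223/√0.556 = 299 rad/s.

ω_n ≈ 299 rad/s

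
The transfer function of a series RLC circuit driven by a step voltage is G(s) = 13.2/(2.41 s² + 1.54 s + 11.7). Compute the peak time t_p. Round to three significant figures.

t_p ≈ 1.44 s

Dividing through by 2.41: denominator becomes s² + 0.6390 s + 4.855.
So ω_n = √4.855 = 2.20 rad/s and ζ = 0.6390/(2·2.20) = 0.145.
ω_d = 2.20·√(1 − 0.145²) = 2.18 rad/s. t_p = π/ω_d = 1.44 s.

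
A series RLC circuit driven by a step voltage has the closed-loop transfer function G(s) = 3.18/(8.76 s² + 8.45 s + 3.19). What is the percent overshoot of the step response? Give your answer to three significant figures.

%OS ≈ 1.53%

Dividing through by 8.76: denominator becomes s² + 0.9646 s + 0.3642.
So ω_n = √0.3642 = 0.603 rad/s and ζ = 0.9646/(2·0.603) = 0.799.
%OS = 100 e^{−πζ/√(1−ζ²)} with ζ = 0.799 gives 1.53%.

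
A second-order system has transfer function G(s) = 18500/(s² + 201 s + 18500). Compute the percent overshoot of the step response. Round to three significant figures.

Comparing the denominator to s² + 2ζω_n s + ω_n²: ω_n = √18500 = 136 rad/s, and 2ζω_n = 201 so ζ = 201/(2·136) = 0.739.
%OS = 100·exp(−πζ/√(1−ζ²)) = 3.19%.

%OS ≈ 3.19%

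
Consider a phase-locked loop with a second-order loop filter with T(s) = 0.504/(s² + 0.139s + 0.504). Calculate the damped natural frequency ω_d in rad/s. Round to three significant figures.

ω_d ≈ 0.707 rad/s

Comparing the denominator to s² + 2ζω_n s + ω_n²: ω_n = √0.504 = 0.710 rad/s, and 2ζω_n = 0.139 so ζ = 0.139/(2·0.710) = 0.0979.
The damped frequency ω_d = ω_n√(1−ζ²) = 0.707 rad/s.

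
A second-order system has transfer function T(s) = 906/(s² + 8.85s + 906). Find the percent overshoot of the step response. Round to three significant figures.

ω_n = √906 = 30.1 rad/s; ζ = 8.85/(2·30.1) = 0.147.
Overshoot: exp(−π·0.147/√(1−0.147²)) = 0.627, i.e. 62.7%.

%OS ≈ 62.7%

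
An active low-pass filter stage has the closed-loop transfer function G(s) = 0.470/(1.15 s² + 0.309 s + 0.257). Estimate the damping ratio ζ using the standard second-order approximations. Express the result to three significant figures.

Dividing through by 1.15: denominator becomes s² + 0.2687 s + 0.2235.
So ω_n = √0.2235 = 0.473 rad/s and ζ = 0.2687/(2·0.473) = 0.284.

ζ ≈ 0.284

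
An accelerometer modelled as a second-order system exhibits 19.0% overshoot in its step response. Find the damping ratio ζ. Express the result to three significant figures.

ζ = −ln(OS)/√(π² + (ln OS)²). With OS = 0.190, ln OS = −1.661 and ζ = 1.661/3.554 = 0.467.

ζ ≈ 0.467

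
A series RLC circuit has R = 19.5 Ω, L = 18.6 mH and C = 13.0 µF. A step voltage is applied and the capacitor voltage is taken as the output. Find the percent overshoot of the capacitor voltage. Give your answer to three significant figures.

%OS ≈ 43.3%

For a series RLC circuit (capacitor voltage as output), ω_n = 1/√(LC) = 1/√(18.6 mH · 13.0 µF) = 2030 rad/s.
ζ = (R/2)·√(C/L) = (19.5/2)·√(13.0 µF/18.6 mH) = 0.258.
Overshoot: exp(−π·0.258/√(1−0.258²)) = 0.433, i.e. 43.3%.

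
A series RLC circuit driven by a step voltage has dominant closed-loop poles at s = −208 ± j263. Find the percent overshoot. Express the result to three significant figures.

%OS ≈ 8.34%

With σ = 208, ω_d = 263: ω_n = √(σ²+ω_d²) = 335 rad/s, ζ = σ/ω_n = 0.620.
%OS = 100 e^{−πζ/√(1−ζ²)} with ζ = 0.620 gives 8.34%.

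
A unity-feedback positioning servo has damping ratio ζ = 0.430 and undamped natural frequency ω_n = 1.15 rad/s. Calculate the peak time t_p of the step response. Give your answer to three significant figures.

The damped frequency is ω_d = ω_n√(1−ζ²) = 1.15·√(1−0.185) = 1.04 rad/s.
Peak time t_p = π/ω_d = π/1.04 = 3.03 s.

t_p ≈ 3.03 s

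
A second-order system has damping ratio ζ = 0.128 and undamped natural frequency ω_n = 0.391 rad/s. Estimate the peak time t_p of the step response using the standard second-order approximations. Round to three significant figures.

t_p ≈ 8.10 s

The damped frequency is ω_d = ω_n√(1−ζ²) = 0.391·√(1−0.0164) = 0.388 rad/s.
Peak time t_p = π/ω_d = π/0.388 = 8.10 s.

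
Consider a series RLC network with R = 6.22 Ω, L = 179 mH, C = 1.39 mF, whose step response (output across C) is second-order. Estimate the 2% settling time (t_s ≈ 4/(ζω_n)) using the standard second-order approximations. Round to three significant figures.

For a series RLC circuit (capacitor voltage as output), ω_n = 1/√(LC) = 1/√(179 mH · 1.39 mF) = 63.4 rad/s.
ζ = (R/2)·√(C/L) = (6.22/2)·√(1.39 mF/179 mH) = 0.274.
t_s ≈ 4/(ζω_n) = 0.230 s.

t_s ≈ 0.230 s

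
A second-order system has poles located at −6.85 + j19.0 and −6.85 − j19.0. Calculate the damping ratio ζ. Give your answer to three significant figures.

The poles are at −σ ± jω_d with σ = 6.85 and ω_d = 19.0, so ω_n = √(σ²+ω_d²) = 20.2 rad/s and ζ = σ/ω_n = 0.339.

ζ ≈ 0.339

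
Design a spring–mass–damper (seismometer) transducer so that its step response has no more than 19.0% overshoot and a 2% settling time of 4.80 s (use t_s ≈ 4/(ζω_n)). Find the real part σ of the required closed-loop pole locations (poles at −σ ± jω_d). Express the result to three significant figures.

σ ≈ 0.833

The settling-time spec alone fixes σ = ζω_n = 4/t_s = 4/4.80 = 0.833.
(Overshoot then fixes ζ = 0.467 and hence ω_d = σ·√(1−ζ²)/ζ = 1.58 rad/s.)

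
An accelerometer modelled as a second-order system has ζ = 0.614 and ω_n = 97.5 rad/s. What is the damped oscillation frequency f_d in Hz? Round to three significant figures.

f_d ≈ 12.2 Hz

ω_d = ω_n√(1−ζ²) = 97.5·√0.623 = 77.0 rad/s.
f_d = ω_d/(2π) = 12.2 Hz.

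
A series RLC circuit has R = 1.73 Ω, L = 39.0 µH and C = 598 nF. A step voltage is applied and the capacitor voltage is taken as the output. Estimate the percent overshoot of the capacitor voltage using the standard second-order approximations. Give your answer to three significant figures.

%OS ≈ 71.3%

For a series RLC circuit (capacitor voltage as output), ω_n = 1/√(LC) = 1/√(39.0 µH · 598 nF) = 207000 rad/s.
ζ = (R/2)·√(C/L) = (1.73/2)·√(598 nF/39.0 µH) = 0.107.
%OS = 100·exp(−πζ/√(1−ζ²)) = 71.3%.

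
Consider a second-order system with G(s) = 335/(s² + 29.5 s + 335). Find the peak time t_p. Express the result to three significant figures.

t_p ≈ 0.290 s

Comparing the denominator to s² + 2ζω_n s + ω_n²: ω_n = √335 = 18.3 rad/s, and 2ζω_n = 29.5 so ζ = 29.5/(2·18.3) = 0.806.
ω_d = 18.3·√(1 − 0.806²) = 10.8 rad/s. Then t_p = π/ω_d = 0.290 s.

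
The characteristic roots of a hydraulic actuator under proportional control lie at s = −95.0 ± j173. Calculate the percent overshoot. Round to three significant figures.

%OS ≈ 17.8%

|pole| = ω_n = √(95.0² + 173²) = 197 rad/s; ζ = cos θ = σ/ω_n = 0.481.
%OS = 100 e^{−πζ/√(1−ζ²)} with ζ = 0.481 gives 17.8%.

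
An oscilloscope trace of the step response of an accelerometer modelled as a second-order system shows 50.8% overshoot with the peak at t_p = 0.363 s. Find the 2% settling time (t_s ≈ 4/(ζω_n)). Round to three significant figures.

t_s ≈ 2.14 s

From the overshoot, ζ = −ln(OS)/√(π²+ln²(OS)) = 0.211.
From t_p = π/ω_d, ω_d = π/0.363 = 8.65 rad/s, so ω_n = ω_d/√(1−ζ²) = 8.85 rad/s.
t_s ≈ 4/(ζω_n) = 4/(0.211·8.85) = 2.14 s.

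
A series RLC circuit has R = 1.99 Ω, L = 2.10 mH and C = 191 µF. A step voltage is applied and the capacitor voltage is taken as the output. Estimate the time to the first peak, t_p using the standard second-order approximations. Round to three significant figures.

For a series RLC circuit (capacitor voltage as output), ω_n = 1/√(LC) = 1/√(2.10 mH · 191 µF) = 1580 rad/s.
ζ = (R/2)·√(C/L) = (1.99/2)·√(191 µF/2.10 mH) = 0.300.
ω_d = ω_n√(1−ζ²) = 1510 rad/s. t_p = π/ω_d = 0.00209 s.

t_p ≈ 0.00209 s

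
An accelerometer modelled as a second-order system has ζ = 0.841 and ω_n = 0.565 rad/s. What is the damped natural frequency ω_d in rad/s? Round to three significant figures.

ω_d ≈ 0.306 rad/s

ω_d = ω_n√(1−ζ²) = 0.565·√0.293 = 0.306 rad/s.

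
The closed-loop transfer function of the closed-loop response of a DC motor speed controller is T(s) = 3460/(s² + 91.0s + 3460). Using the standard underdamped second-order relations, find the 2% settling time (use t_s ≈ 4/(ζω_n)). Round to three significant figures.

t_s ≈ 0.0879 s

ω_n = √3460 = 58.8 rad/s; ζ = 91.0/(2·58.8) = 0.774.
t_s ≈ 4/(ζω_n) = 4/(0.774·58.8) = 0.0879 s.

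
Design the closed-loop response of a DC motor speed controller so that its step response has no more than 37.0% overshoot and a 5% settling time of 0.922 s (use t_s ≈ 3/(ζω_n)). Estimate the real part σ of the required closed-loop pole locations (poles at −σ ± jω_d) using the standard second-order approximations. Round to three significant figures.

σ ≈ 3.25

The settling-time spec alone fixes σ = ζω_n = 3/t_s = 3/0.922 = 3.25.
(Overshoot then fixes ζ = 0.302 and hence ω_d = σ·√(1−ζ²)/ζ = 10.3 rad/s.)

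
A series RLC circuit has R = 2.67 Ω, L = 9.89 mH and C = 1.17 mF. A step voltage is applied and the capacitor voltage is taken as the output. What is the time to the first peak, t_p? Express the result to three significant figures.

t_p ≈ 0.0120 s

For a series RLC circuit (capacitor voltage as output), ω_n = 1/√(LC) = 1/√(9.89 mH · 1.17 mF) = 294 rad/s.
ζ = (R/2)·√(C/L) = (2.67/2)·√(1.17 mF/9.89 mH) = 0.459.
The damped frequency ω_d = ω_n√(1−ζ²) = 261 rad/s. t_p = π/ω_d = 0.0120 s.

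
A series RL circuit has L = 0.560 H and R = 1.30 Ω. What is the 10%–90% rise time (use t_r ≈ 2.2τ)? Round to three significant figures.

t_r ≈ 0.948 s

τ = L/R = 0.560/1.30 = 0.431 s.
t_r ≈ 2.2τ = 0.948 s.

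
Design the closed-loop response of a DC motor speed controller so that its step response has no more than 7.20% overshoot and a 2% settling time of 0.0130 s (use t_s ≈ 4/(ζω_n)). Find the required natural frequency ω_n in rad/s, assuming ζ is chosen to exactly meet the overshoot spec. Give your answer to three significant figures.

ω_n ≈ 479 rad/s

ζ = −ln(OS)/√(π² + (ln OS)²). With OS = 0.0720, ln OS = −2.631 and ζ = 2.631/4.098 = 0.642.
Then ω_n = 4/(ζ t_s) = 4/(0.642 × 0.0130) = 479 rad/s.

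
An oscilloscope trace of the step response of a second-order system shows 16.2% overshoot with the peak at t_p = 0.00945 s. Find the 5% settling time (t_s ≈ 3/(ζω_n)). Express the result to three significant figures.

The overshoot fixes ζ = −ln(OS)/√(π²+ln²(OS)) = 0.501.
t_p = π/ω_d ⇒ ω_d = 332 rad/s; then ω_n = ω_d/√(1−ζ²) = 384 rad/s.
t_s ≈ 3/(ζω_n) = 3/(0.501·384) = 0.0156 s.

t_s ≈ 0.0156 s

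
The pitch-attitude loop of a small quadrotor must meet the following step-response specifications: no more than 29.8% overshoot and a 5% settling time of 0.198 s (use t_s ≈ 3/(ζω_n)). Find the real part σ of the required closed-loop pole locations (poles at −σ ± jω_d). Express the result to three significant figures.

σ ≈ 15.2

The settling-time spec alone fixes σ = ζω_n = 3/t_s = 3/0.198 = 15.2.
(Overshoot then fixes ζ = 0.360 and hence ω_d = σ·√(1−ζ²)/ζ = 39.3 rad/s.)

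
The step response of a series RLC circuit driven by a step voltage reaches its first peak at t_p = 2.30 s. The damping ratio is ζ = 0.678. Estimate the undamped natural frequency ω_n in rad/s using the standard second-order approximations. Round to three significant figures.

Peak time t_p = π/ω_d, so ω_d = π/t_p = π/2.30 = 1.37 rad/s.
ω_n = ω_d/√(1−ζ²) = 1.37/√0.540 = 1.86 rad/s.

ω_n ≈ 1.86 rad/s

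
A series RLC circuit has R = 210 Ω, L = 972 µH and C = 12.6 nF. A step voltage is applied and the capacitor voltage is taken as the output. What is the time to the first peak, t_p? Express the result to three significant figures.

t_p ≈ 0.0000119 s

For a series RLC circuit (capacitor voltage as output), ω_n = 1/√(LC) = 1/√(972 µH · 12.6 nF) = 286000 rad/s.
ζ = (R/2)·√(C/L) = (210/2)·√(12.6 nF/972 µH) = 0.378.
ω_d = ω_n√(1−ζ²) = 265000 rad/s. t_p = π/ω_d = 0.0000119 s.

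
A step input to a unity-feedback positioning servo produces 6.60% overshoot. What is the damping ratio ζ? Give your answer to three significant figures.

ζ ≈ 0.654

Inverting the overshoot relation: ζ = |ln 0.0660|/√(π² + ln²0.0660) = 0.654.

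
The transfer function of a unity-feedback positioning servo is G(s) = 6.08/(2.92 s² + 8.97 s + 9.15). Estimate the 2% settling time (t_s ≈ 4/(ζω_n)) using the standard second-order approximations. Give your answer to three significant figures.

Dividing through by 2.92: denominator becomes s² + 3.072 s + 3.134.
So ω_n = √3.134 = 1.77 rad/s and ζ = 3.072/(2·1.77) = 0.868.
t_s ≈ 4/(ζω_n) = 2.60 s.

t_s ≈ 2.60 s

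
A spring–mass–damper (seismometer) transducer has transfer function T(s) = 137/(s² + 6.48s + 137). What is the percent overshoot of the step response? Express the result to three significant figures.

%OS ≈ 40.5%

Matching coefficients with s² + 2ζω_n s + ω_n² gives ω_n² = 137 ⇒ ω_n = 11.7 rad/s, and ζ = 6.48/(2ω_n) = 0.277.
Overshoot: exp(−π·0.277/√(1−0.277²)) = 0.405, i.e. 40.5%.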